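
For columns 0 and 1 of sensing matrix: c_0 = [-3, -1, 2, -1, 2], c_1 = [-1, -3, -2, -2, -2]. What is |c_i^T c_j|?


Inner product: -3*-1 + -1*-3 + 2*-2 + -1*-2 + 2*-2
Products: [3, 3, -4, 2, -4]
Sum = 0.
|dot| = 0.

0


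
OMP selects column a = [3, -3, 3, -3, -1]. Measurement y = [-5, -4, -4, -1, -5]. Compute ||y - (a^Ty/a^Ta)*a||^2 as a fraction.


a^T a = 37.
a^T y = -7.
coeff = -7/37 = -7/37.
||r||^2 = 3022/37.

3022/37


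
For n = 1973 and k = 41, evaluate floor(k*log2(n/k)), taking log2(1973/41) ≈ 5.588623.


log2(n/k) = log2(1973/41) ≈ 5.588623.
k*log2(n/k) ≈ 41*5.588623 = 229.133543.
floor(229.133543) = 229.

229


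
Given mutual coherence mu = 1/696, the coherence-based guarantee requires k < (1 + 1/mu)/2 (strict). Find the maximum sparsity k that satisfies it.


1/mu = 696.
1 + 1/mu = 697.
(1 + 1/mu)/2 = 348.5 is not an integer, so k_max = floor(348.5) = 348.

348


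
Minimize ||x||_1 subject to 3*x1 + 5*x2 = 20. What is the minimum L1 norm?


Axis intercepts:
  x1 = 20/3, x2 = 0: L1 = 20/3
  x1 = 0, x2 = 4: L1 = 4
x* = (0, 4)
||x*||_1 = 4.

4


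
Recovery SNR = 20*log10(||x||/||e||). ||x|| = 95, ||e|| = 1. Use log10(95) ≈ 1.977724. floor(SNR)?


||x||/||e|| = 95/1 = 95.
log10(95) ≈ 1.977724.
20*log10(||x||/||e||) ≈ 20*1.977724 = 39.55448.
floor(39.55448) = 39.

39


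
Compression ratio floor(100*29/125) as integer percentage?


100*m/n = 100*29/125 ≈ 23.2.
floor = 23.

23


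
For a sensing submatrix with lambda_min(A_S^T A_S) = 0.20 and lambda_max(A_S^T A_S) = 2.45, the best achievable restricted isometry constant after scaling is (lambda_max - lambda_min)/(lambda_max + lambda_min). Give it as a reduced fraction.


lambda_max - lambda_min = 2.45 - 0.20 = 2.25.
lambda_max + lambda_min = 2.45 + 0.20 = 2.65.
delta = 2.25/2.65 = 225/265 = 45/53.

45/53


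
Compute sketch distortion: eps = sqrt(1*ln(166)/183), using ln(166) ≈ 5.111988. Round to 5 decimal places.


ln(166) ≈ 5.111988.
1*ln(N)/m ≈ 1*5.111988/183 ≈ 0.02793436.
eps = sqrt(0.02793436) ≈ 0.1671358 ≈ 0.16714.

0.16714


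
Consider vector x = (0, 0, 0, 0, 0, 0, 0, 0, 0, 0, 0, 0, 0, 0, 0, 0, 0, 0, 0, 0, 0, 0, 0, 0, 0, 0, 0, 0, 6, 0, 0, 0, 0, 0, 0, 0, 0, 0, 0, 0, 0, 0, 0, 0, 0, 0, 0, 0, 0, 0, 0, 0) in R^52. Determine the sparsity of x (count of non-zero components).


Non-zero positions: [28].
Sparsity = 1.

1


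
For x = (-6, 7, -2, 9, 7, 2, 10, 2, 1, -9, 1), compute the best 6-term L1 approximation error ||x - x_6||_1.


Sorted |x_i| descending: [10, 9, 9, 7, 7, 6, 2, 2, 2, 1, 1]
Keep top 6: [10, 9, 9, 7, 7, 6]
Tail entries: [2, 2, 2, 1, 1]
L1 error = sum of tail = 8.

8


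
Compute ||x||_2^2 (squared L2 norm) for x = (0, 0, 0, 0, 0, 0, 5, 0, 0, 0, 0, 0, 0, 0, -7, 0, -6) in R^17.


Non-zero entries: [(6, 5), (14, -7), (16, -6)]
Squares: [25, 49, 36]
||x||_2^2 = sum = 110.

110


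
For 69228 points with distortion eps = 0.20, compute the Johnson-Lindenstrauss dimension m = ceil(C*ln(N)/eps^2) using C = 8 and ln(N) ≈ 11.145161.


ln(69228) ≈ 11.145161.
eps^2 = 0.20^2 = 0.04.
C*ln(N)/eps^2 ≈ 8*11.145161/0.04 ≈ 2229.0322.
m = ceil(2229.0322) = 2230.

2230


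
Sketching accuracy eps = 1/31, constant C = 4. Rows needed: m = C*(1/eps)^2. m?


1/eps = 31.
(1/eps)^2 = 961.
m = 4*961 = 3844.

3844


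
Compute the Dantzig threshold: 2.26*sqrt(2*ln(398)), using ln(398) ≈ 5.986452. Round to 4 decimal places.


ln(398) ≈ 5.986452.
2*ln(n) ≈ 11.972904.
sqrt(2*ln(n)) ≈ sqrt(11.972904) ≈ 3.460188.
threshold ≈ 2.26*3.460188 = 7.82002488 ≈ 7.8200.

7.8200


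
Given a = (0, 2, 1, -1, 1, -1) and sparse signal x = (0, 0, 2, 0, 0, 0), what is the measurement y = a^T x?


Non-zero terms: ['1*2']
Products: [2]
y = sum = 2.

2


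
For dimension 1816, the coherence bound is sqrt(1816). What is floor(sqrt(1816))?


42^2 = 1764 <= 1816 < 1849 = 43^2, so 42 <= sqrt(1816) < 43.
floor(sqrt(1816)) = 42.

42


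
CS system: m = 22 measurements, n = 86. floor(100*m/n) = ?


100*m/n = 100*22/86 ≈ 25.5814.
floor = 25.

25


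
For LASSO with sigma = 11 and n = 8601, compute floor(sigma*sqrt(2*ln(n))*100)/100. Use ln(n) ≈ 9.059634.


ln(8601) ≈ 9.059634.
2*ln(n) ≈ 18.119268.
sqrt(2*ln(n)) ≈ sqrt(18.119268) ≈ 4.256673.
lambda ≈ 11*4.256673 = 46.823403.
floor(lambda*100)/100 = 46.82.

46.82


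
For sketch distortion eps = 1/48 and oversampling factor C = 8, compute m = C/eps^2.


1/eps = 48.
(1/eps)^2 = 2304.
m = 8*2304 = 18432.

18432


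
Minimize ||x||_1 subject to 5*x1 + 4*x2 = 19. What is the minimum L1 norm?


Axis intercepts:
  x1 = 19/5, x2 = 0: L1 = 19/5
  x1 = 0, x2 = 19/4: L1 = 19/4
x* = (19/5, 0)
||x*||_1 = 19/5.

19/5


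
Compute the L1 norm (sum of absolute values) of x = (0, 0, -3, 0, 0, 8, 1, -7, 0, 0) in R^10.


Non-zero entries: [(2, -3), (5, 8), (6, 1), (7, -7)]
Absolute values: [3, 8, 1, 7]
||x||_1 = sum = 19.

19


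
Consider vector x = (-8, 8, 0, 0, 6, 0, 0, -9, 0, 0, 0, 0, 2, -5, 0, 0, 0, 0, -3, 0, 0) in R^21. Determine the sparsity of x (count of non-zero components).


Non-zero positions: [0, 1, 4, 7, 12, 13, 18].
Sparsity = 7.

7


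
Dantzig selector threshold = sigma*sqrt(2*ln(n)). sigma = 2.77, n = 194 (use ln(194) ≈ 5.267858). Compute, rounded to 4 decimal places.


ln(194) ≈ 5.267858.
2*ln(n) ≈ 10.535716.
sqrt(2*ln(n)) ≈ sqrt(10.535716) ≈ 3.245877.
threshold ≈ 2.77*3.245877 = 8.99107929 ≈ 8.9911.

8.9911


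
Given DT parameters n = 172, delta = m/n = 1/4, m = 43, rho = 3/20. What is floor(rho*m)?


m = 1/4*172 = 43.
rho = 3/20.
rho*m = 3/20*43 = 6.45.
k = floor(6.45) = 6.

6


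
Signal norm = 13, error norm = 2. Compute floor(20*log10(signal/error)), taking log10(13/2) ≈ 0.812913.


||x||/||e|| = 13/2.
log10(13/2) ≈ 0.812913.
20*log10(||x||/||e||) ≈ 20*0.812913 = 16.25826.
floor(16.25826) = 16.

16


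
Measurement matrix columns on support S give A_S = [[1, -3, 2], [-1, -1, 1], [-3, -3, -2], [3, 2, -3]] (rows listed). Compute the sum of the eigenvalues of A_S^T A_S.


Sum of eigenvalues of A_S^T A_S = trace(A_S^T A_S) = sum of squared column norms of A_S.
A_S^T A_S diagonal: [20, 23, 18].
trace = 20 + 23 + 18 = 61.

61


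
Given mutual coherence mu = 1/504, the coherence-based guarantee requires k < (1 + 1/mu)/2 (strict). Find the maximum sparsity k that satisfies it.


1/mu = 504.
1 + 1/mu = 505.
(1 + 1/mu)/2 = 252.5 is not an integer, so k_max = floor(252.5) = 252.

252


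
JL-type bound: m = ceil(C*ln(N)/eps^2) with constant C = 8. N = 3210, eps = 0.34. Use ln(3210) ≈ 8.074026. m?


ln(3210) ≈ 8.074026.
eps^2 = 0.34^2 = 0.1156.
C*ln(N)/eps^2 ≈ 8*8.074026/0.1156 ≈ 558.7561.
m = ceil(558.7561) = 559.

559


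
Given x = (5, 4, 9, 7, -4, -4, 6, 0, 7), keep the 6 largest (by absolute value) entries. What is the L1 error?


Sorted |x_i| descending: [9, 7, 7, 6, 5, 4, 4, 4, 0]
Keep top 6: [9, 7, 7, 6, 5, 4]
Tail entries: [4, 4, 0]
L1 error = sum of tail = 8.

8


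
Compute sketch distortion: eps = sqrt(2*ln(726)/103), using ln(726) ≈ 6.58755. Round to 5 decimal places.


ln(726) ≈ 6.58755.
2*ln(N)/m ≈ 2*6.58755/103 ≈ 0.12791359.
eps = sqrt(0.12791359) ≈ 0.3576501 ≈ 0.35765.

0.35765


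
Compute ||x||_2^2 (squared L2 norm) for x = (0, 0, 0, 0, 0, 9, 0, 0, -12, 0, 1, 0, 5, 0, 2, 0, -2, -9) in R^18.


Non-zero entries: [(5, 9), (8, -12), (10, 1), (12, 5), (14, 2), (16, -2), (17, -9)]
Squares: [81, 144, 1, 25, 4, 4, 81]
||x||_2^2 = sum = 340.

340


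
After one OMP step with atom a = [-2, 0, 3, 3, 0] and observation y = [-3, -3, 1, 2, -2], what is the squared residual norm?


a^T a = 22.
a^T y = 15.
coeff = 15/22 = 15/22.
||r||^2 = 369/22.

369/22


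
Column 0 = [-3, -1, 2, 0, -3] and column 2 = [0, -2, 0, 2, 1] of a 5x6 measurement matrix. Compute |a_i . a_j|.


Inner product: -3*0 + -1*-2 + 2*0 + 0*2 + -3*1
Products: [0, 2, 0, 0, -3]
Sum = -1.
|dot| = 1.

1


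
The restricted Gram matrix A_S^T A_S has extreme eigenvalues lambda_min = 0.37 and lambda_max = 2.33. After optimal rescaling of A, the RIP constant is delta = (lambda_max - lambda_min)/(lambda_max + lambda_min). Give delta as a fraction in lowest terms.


lambda_max - lambda_min = 2.33 - 0.37 = 1.96.
lambda_max + lambda_min = 2.33 + 0.37 = 2.70.
delta = 1.96/2.70 = 196/270 = 98/135.

98/135


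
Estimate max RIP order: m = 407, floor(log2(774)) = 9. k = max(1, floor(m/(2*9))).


floor(log2(774)) = 9.
2*9 = 18.
m/(2*floor(log2(n))) = 407/18 ≈ 22.6111.
floor = 22.
k = max(1, 22) = 22.

22


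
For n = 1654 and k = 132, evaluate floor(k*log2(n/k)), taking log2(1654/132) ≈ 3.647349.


log2(n/k) = log2(1654/132) ≈ 3.647349.
k*log2(n/k) ≈ 132*3.647349 = 481.450068.
floor(481.450068) = 481.

481


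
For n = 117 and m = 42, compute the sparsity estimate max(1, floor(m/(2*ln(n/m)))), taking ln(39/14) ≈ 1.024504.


n/m = 117/42 = 39/14.
ln(n/m) ≈ 1.024504.
2*ln(n/m) ≈ 2.049008.
m/(2*ln(n/m)) ≈ 42/2.049008 ≈ 20.4977.
floor = 20.
k_max = max(1, 20) = 20.

20


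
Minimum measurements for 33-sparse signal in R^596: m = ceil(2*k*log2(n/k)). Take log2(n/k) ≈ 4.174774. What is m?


log2(n/k) = log2(596/33) ≈ 4.174774.
2*k*log2(n/k) ≈ 2*33*4.174774 = 275.535084.
m = ceil(275.535084) = 276.

276


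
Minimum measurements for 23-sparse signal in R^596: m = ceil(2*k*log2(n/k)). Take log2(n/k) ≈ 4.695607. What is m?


log2(n/k) = log2(596/23) ≈ 4.695607.
2*k*log2(n/k) ≈ 2*23*4.695607 = 215.997922.
m = ceil(215.997922) = 216.

216


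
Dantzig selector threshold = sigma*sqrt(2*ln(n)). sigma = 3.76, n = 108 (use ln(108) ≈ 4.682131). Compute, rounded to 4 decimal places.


ln(108) ≈ 4.682131.
2*ln(n) ≈ 9.364262.
sqrt(2*ln(n)) ≈ sqrt(9.364262) ≈ 3.060108.
threshold ≈ 3.76*3.060108 = 11.50600608 ≈ 11.5060.

11.5060


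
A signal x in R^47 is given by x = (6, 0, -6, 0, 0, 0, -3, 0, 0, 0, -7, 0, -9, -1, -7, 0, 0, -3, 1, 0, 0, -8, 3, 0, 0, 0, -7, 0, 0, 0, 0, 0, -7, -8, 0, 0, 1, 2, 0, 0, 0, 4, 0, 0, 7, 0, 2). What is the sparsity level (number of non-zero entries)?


Non-zero positions: [0, 2, 6, 10, 12, 13, 14, 17, 18, 21, 22, 26, 32, 33, 36, 37, 41, 44, 46].
Sparsity = 19.

19


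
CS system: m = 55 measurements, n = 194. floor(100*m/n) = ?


100*m/n = 100*55/194 ≈ 28.3505.
floor = 28.

28


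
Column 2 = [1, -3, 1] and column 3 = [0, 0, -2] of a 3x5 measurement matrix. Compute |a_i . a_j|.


Inner product: 1*0 + -3*0 + 1*-2
Products: [0, 0, -2]
Sum = -2.
|dot| = 2.

2


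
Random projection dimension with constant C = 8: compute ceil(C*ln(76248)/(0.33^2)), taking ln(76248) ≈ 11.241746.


ln(76248) ≈ 11.241746.
eps^2 = 0.33^2 = 0.1089.
C*ln(N)/eps^2 ≈ 8*11.241746/0.1089 ≈ 825.8399.
m = ceil(825.8399) = 826.

826


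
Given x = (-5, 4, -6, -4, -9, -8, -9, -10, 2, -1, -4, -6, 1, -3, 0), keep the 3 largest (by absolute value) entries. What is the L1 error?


Sorted |x_i| descending: [10, 9, 9, 8, 6, 6, 5, 4, 4, 4, 3, 2, 1, 1, 0]
Keep top 3: [10, 9, 9]
Tail entries: [8, 6, 6, 5, 4, 4, 4, 3, 2, 1, 1, 0]
L1 error = sum of tail = 44.

44


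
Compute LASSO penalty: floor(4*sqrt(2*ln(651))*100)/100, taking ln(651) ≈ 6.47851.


ln(651) ≈ 6.47851.
2*ln(n) ≈ 12.95702.
sqrt(2*ln(n)) ≈ sqrt(12.95702) ≈ 3.599586.
lambda ≈ 4*3.599586 = 14.398344.
floor(lambda*100)/100 = 14.39.

14.39


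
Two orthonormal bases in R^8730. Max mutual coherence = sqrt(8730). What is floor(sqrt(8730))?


93^2 = 8649 <= 8730 < 8836 = 94^2, so 93 <= sqrt(8730) < 94.
floor(sqrt(8730)) = 93.

93


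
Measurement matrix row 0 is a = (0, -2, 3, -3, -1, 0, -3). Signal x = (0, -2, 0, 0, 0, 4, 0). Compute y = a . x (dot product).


Non-zero terms: ['-2*-2', '0*4']
Products: [4, 0]
y = sum = 4.

4


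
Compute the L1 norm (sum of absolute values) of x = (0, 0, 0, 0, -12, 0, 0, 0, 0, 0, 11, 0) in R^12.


Non-zero entries: [(4, -12), (10, 11)]
Absolute values: [12, 11]
||x||_1 = sum = 23.

23


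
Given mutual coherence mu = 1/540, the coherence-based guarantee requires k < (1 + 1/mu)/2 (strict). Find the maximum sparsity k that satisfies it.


1/mu = 540.
1 + 1/mu = 541.
(1 + 1/mu)/2 = 270.5 is not an integer, so k_max = floor(270.5) = 270.

270


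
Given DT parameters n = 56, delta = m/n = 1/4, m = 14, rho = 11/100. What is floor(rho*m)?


m = 1/4*56 = 14.
rho = 11/100.
rho*m = 11/100*14 = 1.54.
k = floor(1.54) = 1.

1


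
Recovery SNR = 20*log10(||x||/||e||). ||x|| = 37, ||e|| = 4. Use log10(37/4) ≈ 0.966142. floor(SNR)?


||x||/||e|| = 37/4.
log10(37/4) ≈ 0.966142.
20*log10(||x||/||e||) ≈ 20*0.966142 = 19.32284.
floor(19.32284) = 19.

19


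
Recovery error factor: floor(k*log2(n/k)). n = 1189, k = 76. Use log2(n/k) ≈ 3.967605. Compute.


log2(n/k) = log2(1189/76) ≈ 3.967605.
k*log2(n/k) ≈ 76*3.967605 = 301.53798.
floor(301.53798) = 301.

301


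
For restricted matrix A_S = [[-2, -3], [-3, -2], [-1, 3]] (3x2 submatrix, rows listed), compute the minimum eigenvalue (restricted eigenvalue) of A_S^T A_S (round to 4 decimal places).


A_S^T A_S = [[14, 9], [9, 22]].
trace = 36.
det = 227.
disc = trace^2 - 4*det = 1296 - 4*227 = 388.
sqrt(388) ≈ 19.697716.
lam_min = (36 - sqrt(388))/2 ≈ (36 - 19.697716)/2 = 8.151142 ≈ 8.1511.

8.1511


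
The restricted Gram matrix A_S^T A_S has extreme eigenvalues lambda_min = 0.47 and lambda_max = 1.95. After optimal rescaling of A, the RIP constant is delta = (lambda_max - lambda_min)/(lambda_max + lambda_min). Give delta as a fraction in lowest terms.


lambda_max - lambda_min = 1.95 - 0.47 = 1.48.
lambda_max + lambda_min = 1.95 + 0.47 = 2.42.
delta = 1.48/2.42 = 148/242 = 74/121.

74/121


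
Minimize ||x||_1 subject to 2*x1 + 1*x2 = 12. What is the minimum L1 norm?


Axis intercepts:
  x1 = 6, x2 = 0: L1 = 6
  x1 = 0, x2 = 12: L1 = 12
x* = (6, 0)
||x*||_1 = 6.

6


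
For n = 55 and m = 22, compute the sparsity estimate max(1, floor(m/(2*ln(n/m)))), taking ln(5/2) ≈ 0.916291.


n/m = 55/22 = 5/2.
ln(n/m) ≈ 0.916291.
2*ln(n/m) ≈ 1.832582.
m/(2*ln(n/m)) ≈ 22/1.832582 ≈ 12.0049.
floor = 12.
k_max = max(1, 12) = 12.

12


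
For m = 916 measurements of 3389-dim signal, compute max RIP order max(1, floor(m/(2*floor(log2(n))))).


floor(log2(3389)) = 11.
2*11 = 22.
m/(2*floor(log2(n))) = 916/22 ≈ 41.6364.
floor = 41.
k = max(1, 41) = 41.

41


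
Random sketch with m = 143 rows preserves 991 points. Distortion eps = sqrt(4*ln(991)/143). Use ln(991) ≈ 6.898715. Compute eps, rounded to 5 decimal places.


ln(991) ≈ 6.898715.
4*ln(N)/m ≈ 4*6.898715/143 ≈ 0.19297105.
eps = sqrt(0.19297105) ≈ 0.4392847 ≈ 0.43928.

0.43928


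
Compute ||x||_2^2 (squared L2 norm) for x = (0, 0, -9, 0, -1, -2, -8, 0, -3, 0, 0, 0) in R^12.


Non-zero entries: [(2, -9), (4, -1), (5, -2), (6, -8), (8, -3)]
Squares: [81, 1, 4, 64, 9]
||x||_2^2 = sum = 159.

159


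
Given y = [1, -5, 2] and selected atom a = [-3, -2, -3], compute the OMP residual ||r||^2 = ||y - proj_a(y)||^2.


a^T a = 22.
a^T y = 1.
coeff = 1/22 = 1/22.
||r||^2 = 659/22.

659/22


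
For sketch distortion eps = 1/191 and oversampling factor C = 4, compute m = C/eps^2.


1/eps = 191.
(1/eps)^2 = 36481.
m = 4*36481 = 145924.

145924


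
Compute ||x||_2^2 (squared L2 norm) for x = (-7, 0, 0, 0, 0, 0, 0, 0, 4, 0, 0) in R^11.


Non-zero entries: [(0, -7), (8, 4)]
Squares: [49, 16]
||x||_2^2 = sum = 65.

65


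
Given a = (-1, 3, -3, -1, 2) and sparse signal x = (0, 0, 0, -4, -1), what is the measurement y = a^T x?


Non-zero terms: ['-1*-4', '2*-1']
Products: [4, -2]
y = sum = 2.

2


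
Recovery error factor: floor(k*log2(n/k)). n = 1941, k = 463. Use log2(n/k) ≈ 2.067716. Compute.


log2(n/k) = log2(1941/463) ≈ 2.067716.
k*log2(n/k) ≈ 463*2.067716 = 957.352508.
floor(957.352508) = 957.

957


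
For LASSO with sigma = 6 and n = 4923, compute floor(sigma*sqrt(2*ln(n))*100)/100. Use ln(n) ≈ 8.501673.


ln(4923) ≈ 8.501673.
2*ln(n) ≈ 17.003346.
sqrt(2*ln(n)) ≈ sqrt(17.003346) ≈ 4.123511.
lambda ≈ 6*4.123511 = 24.741066.
floor(lambda*100)/100 = 24.74.

24.74


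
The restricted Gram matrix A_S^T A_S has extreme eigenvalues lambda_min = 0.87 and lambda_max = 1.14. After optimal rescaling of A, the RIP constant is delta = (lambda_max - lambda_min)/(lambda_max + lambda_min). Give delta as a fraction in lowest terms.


lambda_max - lambda_min = 1.14 - 0.87 = 0.27.
lambda_max + lambda_min = 1.14 + 0.87 = 2.01.
delta = 0.27/2.01 = 27/201 = 9/67.

9/67


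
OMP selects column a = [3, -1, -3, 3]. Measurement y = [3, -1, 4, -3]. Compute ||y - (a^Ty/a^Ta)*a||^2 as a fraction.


a^T a = 28.
a^T y = -11.
coeff = -11/28 = -11/28.
||r||^2 = 859/28.

859/28


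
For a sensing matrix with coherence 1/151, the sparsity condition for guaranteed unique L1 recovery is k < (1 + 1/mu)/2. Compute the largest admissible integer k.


1/mu = 151.
1 + 1/mu = 152.
(1 + 1/mu)/2 = 76 is an integer and the inequality is strict, so k_max = 76 - 1 = 75.

75


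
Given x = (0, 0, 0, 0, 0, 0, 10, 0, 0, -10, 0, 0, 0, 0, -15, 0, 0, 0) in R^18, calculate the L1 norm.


Non-zero entries: [(6, 10), (9, -10), (14, -15)]
Absolute values: [10, 10, 15]
||x||_1 = sum = 35.

35


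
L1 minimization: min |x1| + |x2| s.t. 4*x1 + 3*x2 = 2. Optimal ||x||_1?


Axis intercepts:
  x1 = 1/2, x2 = 0: L1 = 1/2
  x1 = 0, x2 = 2/3: L1 = 2/3
x* = (1/2, 0)
||x*||_1 = 1/2.

1/2


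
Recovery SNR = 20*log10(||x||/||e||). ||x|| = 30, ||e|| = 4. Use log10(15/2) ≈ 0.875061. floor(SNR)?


||x||/||e|| = 30/4 = 15/2.
log10(15/2) ≈ 0.875061.
20*log10(||x||/||e||) ≈ 20*0.875061 = 17.50122.
floor(17.50122) = 17.

17


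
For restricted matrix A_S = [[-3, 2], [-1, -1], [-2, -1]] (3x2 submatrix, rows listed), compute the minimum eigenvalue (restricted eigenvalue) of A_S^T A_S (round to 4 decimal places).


A_S^T A_S = [[14, -3], [-3, 6]].
trace = 20.
det = 75.
disc = trace^2 - 4*det = 400 - 4*75 = 100.
sqrt(100) = 10.
lam_min = (20 - 10)/2 = 5 = 5.0000.

5.0000


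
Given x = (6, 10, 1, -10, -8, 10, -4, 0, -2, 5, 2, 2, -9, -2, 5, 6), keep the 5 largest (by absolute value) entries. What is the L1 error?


Sorted |x_i| descending: [10, 10, 10, 9, 8, 6, 6, 5, 5, 4, 2, 2, 2, 2, 1, 0]
Keep top 5: [10, 10, 10, 9, 8]
Tail entries: [6, 6, 5, 5, 4, 2, 2, 2, 2, 1, 0]
L1 error = sum of tail = 35.

35


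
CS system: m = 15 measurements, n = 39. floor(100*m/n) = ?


100*m/n = 100*15/39 ≈ 38.4615.
floor = 38.

38


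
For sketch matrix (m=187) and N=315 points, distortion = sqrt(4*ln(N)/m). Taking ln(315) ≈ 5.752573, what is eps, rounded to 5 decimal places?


ln(315) ≈ 5.752573.
4*ln(N)/m ≈ 4*5.752573/187 ≈ 0.12304969.
eps = sqrt(0.12304969) ≈ 0.3507844 ≈ 0.35078.

0.35078


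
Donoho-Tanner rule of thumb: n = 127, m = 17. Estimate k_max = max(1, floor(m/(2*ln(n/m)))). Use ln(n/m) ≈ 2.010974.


n/m = 127/17.
ln(n/m) ≈ 2.010974.
2*ln(n/m) ≈ 4.021948.
m/(2*ln(n/m)) ≈ 17/4.021948 ≈ 4.2268.
floor = 4.
k_max = max(1, 4) = 4.

4


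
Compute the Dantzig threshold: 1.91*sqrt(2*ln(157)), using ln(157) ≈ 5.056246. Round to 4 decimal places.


ln(157) ≈ 5.056246.
2*ln(n) ≈ 10.112492.
sqrt(2*ln(n)) ≈ sqrt(10.112492) ≈ 3.180014.
threshold ≈ 1.91*3.180014 = 6.07382674 ≈ 6.0738.

6.0738


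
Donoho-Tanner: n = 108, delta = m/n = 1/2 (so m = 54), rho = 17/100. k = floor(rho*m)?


m = 1/2*108 = 54.
rho = 17/100.
rho*m = 17/100*54 = 9.18.
k = floor(9.18) = 9.

9


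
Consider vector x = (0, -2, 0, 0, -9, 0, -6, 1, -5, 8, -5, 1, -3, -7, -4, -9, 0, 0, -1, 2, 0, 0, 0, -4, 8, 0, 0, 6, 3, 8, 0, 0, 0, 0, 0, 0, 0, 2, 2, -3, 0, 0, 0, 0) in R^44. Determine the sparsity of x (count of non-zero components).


Non-zero positions: [1, 4, 6, 7, 8, 9, 10, 11, 12, 13, 14, 15, 18, 19, 23, 24, 27, 28, 29, 37, 38, 39].
Sparsity = 22.

22


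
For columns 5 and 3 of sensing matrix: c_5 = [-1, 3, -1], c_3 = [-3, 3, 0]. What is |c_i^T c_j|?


Inner product: -1*-3 + 3*3 + -1*0
Products: [3, 9, 0]
Sum = 12.
|dot| = 12.

12


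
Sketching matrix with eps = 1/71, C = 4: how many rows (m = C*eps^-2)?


1/eps = 71.
(1/eps)^2 = 5041.
m = 4*5041 = 20164.

20164


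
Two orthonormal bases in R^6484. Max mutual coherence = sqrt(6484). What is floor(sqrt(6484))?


80^2 = 6400 <= 6484 < 6561 = 81^2, so 80 <= sqrt(6484) < 81.
floor(sqrt(6484)) = 80.

80


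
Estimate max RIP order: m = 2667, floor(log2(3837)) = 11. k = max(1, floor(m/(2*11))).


floor(log2(3837)) = 11.
2*11 = 22.
m/(2*floor(log2(n))) = 2667/22 ≈ 121.2273.
floor = 121.
k = max(1, 121) = 121.

121


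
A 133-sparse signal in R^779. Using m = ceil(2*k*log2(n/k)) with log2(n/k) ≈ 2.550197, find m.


log2(n/k) = log2(779/133) ≈ 2.550197.
2*k*log2(n/k) ≈ 2*133*2.550197 = 678.352402.
m = ceil(678.352402) = 679.

679


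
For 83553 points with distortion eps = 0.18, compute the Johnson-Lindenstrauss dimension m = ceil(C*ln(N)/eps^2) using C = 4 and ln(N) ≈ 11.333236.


ln(83553) ≈ 11.333236.
eps^2 = 0.18^2 = 0.0324.
C*ln(N)/eps^2 ≈ 4*11.333236/0.0324 ≈ 1399.1649.
m = ceil(1399.1649) = 1400.

1400


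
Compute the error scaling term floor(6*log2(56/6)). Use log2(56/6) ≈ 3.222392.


log2(n/k) = log2(56/6) ≈ 3.222392.
k*log2(n/k) ≈ 6*3.222392 = 19.334352.
floor(19.334352) = 19.

19


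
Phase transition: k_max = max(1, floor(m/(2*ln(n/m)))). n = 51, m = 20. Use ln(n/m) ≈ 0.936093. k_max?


n/m = 51/20.
ln(n/m) ≈ 0.936093.
2*ln(n/m) ≈ 1.872186.
m/(2*ln(n/m)) ≈ 20/1.872186 ≈ 10.6827.
floor = 10.
k_max = max(1, 10) = 10.

10


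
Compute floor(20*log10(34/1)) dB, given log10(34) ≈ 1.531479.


||x||/||e|| = 34/1 = 34.
log10(34) ≈ 1.531479.
20*log10(||x||/||e||) ≈ 20*1.531479 = 30.62958.
floor(30.62958) = 30.

30


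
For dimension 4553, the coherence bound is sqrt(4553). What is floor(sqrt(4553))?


67^2 = 4489 <= 4553 < 4624 = 68^2, so 67 <= sqrt(4553) < 68.
floor(sqrt(4553)) = 67.

67


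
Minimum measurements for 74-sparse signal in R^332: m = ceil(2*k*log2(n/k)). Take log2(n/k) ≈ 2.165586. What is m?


log2(n/k) = log2(332/74) ≈ 2.165586.
2*k*log2(n/k) ≈ 2*74*2.165586 = 320.506728.
m = ceil(320.506728) = 321.

321


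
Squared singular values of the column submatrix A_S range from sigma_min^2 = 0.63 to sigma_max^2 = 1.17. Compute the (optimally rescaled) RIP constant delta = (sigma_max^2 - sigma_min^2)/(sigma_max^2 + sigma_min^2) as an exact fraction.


lambda_max - lambda_min = 1.17 - 0.63 = 0.54.
lambda_max + lambda_min = 1.17 + 0.63 = 1.80.
delta = 0.54/1.80 = 54/180 = 3/10.

3/10


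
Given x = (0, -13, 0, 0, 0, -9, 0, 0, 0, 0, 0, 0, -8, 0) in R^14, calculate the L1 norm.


Non-zero entries: [(1, -13), (5, -9), (12, -8)]
Absolute values: [13, 9, 8]
||x||_1 = sum = 30.

30


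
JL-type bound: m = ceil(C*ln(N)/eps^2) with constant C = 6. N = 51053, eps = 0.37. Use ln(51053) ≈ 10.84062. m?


ln(51053) ≈ 10.84062.
eps^2 = 0.37^2 = 0.1369.
C*ln(N)/eps^2 ≈ 6*10.84062/0.1369 ≈ 475.1185.
m = ceil(475.1185) = 476.

476


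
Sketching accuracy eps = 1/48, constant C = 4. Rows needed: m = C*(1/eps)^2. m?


1/eps = 48.
(1/eps)^2 = 2304.
m = 4*2304 = 9216.

9216


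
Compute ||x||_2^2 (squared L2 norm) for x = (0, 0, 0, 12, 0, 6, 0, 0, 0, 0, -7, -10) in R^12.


Non-zero entries: [(3, 12), (5, 6), (10, -7), (11, -10)]
Squares: [144, 36, 49, 100]
||x||_2^2 = sum = 329.

329


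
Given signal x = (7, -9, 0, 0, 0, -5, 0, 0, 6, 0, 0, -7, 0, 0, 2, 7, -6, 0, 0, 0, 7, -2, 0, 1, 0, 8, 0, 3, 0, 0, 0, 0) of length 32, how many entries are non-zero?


Non-zero positions: [0, 1, 5, 8, 11, 14, 15, 16, 20, 21, 23, 25, 27].
Sparsity = 13.

13


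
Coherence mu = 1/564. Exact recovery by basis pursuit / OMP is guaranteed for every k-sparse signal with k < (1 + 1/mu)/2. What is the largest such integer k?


1/mu = 564.
1 + 1/mu = 565.
(1 + 1/mu)/2 = 282.5 is not an integer, so k_max = floor(282.5) = 282.

282


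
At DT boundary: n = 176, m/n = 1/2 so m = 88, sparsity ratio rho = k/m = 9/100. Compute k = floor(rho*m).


m = 1/2*176 = 88.
rho = 9/100.
rho*m = 9/100*88 = 7.92.
k = floor(7.92) = 7.

7


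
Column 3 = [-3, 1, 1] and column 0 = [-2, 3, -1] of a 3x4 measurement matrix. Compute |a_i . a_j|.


Inner product: -3*-2 + 1*3 + 1*-1
Products: [6, 3, -1]
Sum = 8.
|dot| = 8.

8


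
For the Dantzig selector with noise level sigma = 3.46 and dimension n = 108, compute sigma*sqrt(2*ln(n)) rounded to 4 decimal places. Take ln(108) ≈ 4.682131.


ln(108) ≈ 4.682131.
2*ln(n) ≈ 9.364262.
sqrt(2*ln(n)) ≈ sqrt(9.364262) ≈ 3.060108.
threshold ≈ 3.46*3.060108 = 10.58797368 ≈ 10.5880.

10.5880


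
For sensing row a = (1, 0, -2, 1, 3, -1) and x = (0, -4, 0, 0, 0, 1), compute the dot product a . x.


Non-zero terms: ['0*-4', '-1*1']
Products: [0, -1]
y = sum = -1.

-1


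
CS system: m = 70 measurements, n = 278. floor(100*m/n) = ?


100*m/n = 100*70/278 ≈ 25.1799.
floor = 25.

25


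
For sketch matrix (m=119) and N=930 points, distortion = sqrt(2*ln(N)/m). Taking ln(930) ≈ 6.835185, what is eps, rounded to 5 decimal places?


ln(930) ≈ 6.835185.
2*ln(N)/m ≈ 2*6.835185/119 ≈ 0.11487706.
eps = sqrt(0.11487706) ≈ 0.3389352 ≈ 0.33894.

0.33894


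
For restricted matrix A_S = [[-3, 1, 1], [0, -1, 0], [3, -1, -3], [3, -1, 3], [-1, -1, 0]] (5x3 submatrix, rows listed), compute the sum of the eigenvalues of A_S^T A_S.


Sum of eigenvalues of A_S^T A_S = trace(A_S^T A_S) = sum of squared column norms of A_S.
A_S^T A_S diagonal: [28, 5, 19].
trace = 28 + 5 + 19 = 52.

52


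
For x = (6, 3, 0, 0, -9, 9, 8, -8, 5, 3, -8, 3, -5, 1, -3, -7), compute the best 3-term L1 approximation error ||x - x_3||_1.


Sorted |x_i| descending: [9, 9, 8, 8, 8, 7, 6, 5, 5, 3, 3, 3, 3, 1, 0, 0]
Keep top 3: [9, 9, 8]
Tail entries: [8, 8, 7, 6, 5, 5, 3, 3, 3, 3, 1, 0, 0]
L1 error = sum of tail = 52.

52


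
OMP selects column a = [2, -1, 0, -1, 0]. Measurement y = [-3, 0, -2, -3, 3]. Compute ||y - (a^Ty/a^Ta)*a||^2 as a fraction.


a^T a = 6.
a^T y = -3.
coeff = -3/6 = -1/2.
||r||^2 = 59/2.

59/2


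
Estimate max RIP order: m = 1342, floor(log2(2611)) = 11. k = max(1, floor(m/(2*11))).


floor(log2(2611)) = 11.
2*11 = 22.
m/(2*floor(log2(n))) = 1342/22 ≈ 61.0.
floor = 61.
k = max(1, 61) = 61.

61


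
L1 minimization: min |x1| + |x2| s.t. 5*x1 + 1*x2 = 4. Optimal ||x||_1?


Axis intercepts:
  x1 = 4/5, x2 = 0: L1 = 4/5
  x1 = 0, x2 = 4: L1 = 4
x* = (4/5, 0)
||x*||_1 = 4/5.

4/5


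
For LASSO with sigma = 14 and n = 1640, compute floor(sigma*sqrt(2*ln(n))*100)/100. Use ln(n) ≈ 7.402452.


ln(1640) ≈ 7.402452.
2*ln(n) ≈ 14.804904.
sqrt(2*ln(n)) ≈ sqrt(14.804904) ≈ 3.847714.
lambda ≈ 14*3.847714 = 53.867996.
floor(lambda*100)/100 = 53.86.

53.86


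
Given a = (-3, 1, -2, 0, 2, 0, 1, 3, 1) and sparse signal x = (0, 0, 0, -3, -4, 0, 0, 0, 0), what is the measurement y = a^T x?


Non-zero terms: ['0*-3', '2*-4']
Products: [0, -8]
y = sum = -8.

-8


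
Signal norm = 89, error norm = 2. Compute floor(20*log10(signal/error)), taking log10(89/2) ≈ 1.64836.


||x||/||e|| = 89/2.
log10(89/2) ≈ 1.64836.
20*log10(||x||/||e||) ≈ 20*1.64836 = 32.9672.
floor(32.9672) = 32.

32


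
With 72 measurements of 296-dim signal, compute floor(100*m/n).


100*m/n = 100*72/296 ≈ 24.3243.
floor = 24.

24


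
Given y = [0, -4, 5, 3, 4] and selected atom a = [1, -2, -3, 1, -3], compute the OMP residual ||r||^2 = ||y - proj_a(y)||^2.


a^T a = 24.
a^T y = -16.
coeff = -16/24 = -2/3.
||r||^2 = 166/3.

166/3


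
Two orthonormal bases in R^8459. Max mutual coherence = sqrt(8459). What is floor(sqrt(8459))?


91^2 = 8281 <= 8459 < 8464 = 92^2, so 91 <= sqrt(8459) < 92.
floor(sqrt(8459)) = 91.

91


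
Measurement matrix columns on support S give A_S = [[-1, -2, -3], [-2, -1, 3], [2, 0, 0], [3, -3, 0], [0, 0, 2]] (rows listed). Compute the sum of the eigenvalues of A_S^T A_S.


Sum of eigenvalues of A_S^T A_S = trace(A_S^T A_S) = sum of squared column norms of A_S.
A_S^T A_S diagonal: [18, 14, 22].
trace = 18 + 14 + 22 = 54.

54


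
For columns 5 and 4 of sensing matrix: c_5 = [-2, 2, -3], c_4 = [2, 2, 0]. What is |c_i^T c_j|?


Inner product: -2*2 + 2*2 + -3*0
Products: [-4, 4, 0]
Sum = 0.
|dot| = 0.

0


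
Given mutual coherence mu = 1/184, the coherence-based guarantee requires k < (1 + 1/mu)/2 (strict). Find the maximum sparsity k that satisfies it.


1/mu = 184.
1 + 1/mu = 185.
(1 + 1/mu)/2 = 92.5 is not an integer, so k_max = floor(92.5) = 92.

92


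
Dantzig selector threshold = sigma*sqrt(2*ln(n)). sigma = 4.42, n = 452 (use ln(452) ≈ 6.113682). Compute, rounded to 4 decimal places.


ln(452) ≈ 6.113682.
2*ln(n) ≈ 12.227364.
sqrt(2*ln(n)) ≈ sqrt(12.227364) ≈ 3.496765.
threshold ≈ 4.42*3.496765 = 15.4557013 ≈ 15.4557.

15.4557


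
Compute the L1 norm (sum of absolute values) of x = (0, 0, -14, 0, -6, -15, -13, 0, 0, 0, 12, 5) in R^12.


Non-zero entries: [(2, -14), (4, -6), (5, -15), (6, -13), (10, 12), (11, 5)]
Absolute values: [14, 6, 15, 13, 12, 5]
||x||_1 = sum = 65.

65


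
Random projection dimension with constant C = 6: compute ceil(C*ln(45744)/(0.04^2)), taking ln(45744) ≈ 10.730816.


ln(45744) ≈ 10.730816.
eps^2 = 0.04^2 = 0.0016.
C*ln(N)/eps^2 ≈ 6*10.730816/0.0016 ≈ 40240.56.
m = ceil(40240.56) = 40241.

40241


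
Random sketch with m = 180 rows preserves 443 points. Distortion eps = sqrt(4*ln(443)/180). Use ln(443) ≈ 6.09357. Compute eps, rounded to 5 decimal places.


ln(443) ≈ 6.09357.
4*ln(N)/m ≈ 4*6.09357/180 ≈ 0.13541267.
eps = sqrt(0.13541267) ≈ 0.3679846 ≈ 0.36798.

0.36798


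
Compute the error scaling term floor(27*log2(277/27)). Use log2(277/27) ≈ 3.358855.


log2(n/k) = log2(277/27) ≈ 3.358855.
k*log2(n/k) ≈ 27*3.358855 = 90.689085.
floor(90.689085) = 90.

90


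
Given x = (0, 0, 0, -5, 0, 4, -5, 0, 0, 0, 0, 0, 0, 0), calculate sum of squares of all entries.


Non-zero entries: [(3, -5), (5, 4), (6, -5)]
Squares: [25, 16, 25]
||x||_2^2 = sum = 66.

66


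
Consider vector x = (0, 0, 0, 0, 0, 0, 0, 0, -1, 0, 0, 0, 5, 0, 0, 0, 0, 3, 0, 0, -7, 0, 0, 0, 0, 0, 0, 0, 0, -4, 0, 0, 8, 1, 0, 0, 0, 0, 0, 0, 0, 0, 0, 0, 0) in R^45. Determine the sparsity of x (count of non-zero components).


Non-zero positions: [8, 12, 17, 20, 29, 32, 33].
Sparsity = 7.

7


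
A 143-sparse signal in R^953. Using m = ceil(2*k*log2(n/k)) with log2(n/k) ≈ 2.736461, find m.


log2(n/k) = log2(953/143) ≈ 2.736461.
2*k*log2(n/k) ≈ 2*143*2.736461 = 782.627846.
m = ceil(782.627846) = 783.

783


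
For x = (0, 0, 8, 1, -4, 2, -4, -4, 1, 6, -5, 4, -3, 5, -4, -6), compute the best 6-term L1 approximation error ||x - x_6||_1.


Sorted |x_i| descending: [8, 6, 6, 5, 5, 4, 4, 4, 4, 4, 3, 2, 1, 1, 0, 0]
Keep top 6: [8, 6, 6, 5, 5, 4]
Tail entries: [4, 4, 4, 4, 3, 2, 1, 1, 0, 0]
L1 error = sum of tail = 23.

23


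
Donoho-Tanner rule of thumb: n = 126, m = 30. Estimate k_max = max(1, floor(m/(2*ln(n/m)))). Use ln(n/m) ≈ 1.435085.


n/m = 126/30 = 21/5.
ln(n/m) ≈ 1.435085.
2*ln(n/m) ≈ 2.87017.
m/(2*ln(n/m)) ≈ 30/2.87017 ≈ 10.4523.
floor = 10.
k_max = max(1, 10) = 10.

10


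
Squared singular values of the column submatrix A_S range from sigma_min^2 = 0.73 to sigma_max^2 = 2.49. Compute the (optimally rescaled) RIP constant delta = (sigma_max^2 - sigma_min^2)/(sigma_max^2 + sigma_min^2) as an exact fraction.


lambda_max - lambda_min = 2.49 - 0.73 = 1.76.
lambda_max + lambda_min = 2.49 + 0.73 = 3.22.
delta = 1.76/3.22 = 176/322 = 88/161.

88/161


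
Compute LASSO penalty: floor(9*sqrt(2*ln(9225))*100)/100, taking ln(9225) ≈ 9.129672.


ln(9225) ≈ 9.129672.
2*ln(n) ≈ 18.259344.
sqrt(2*ln(n)) ≈ sqrt(18.259344) ≈ 4.273095.
lambda ≈ 9*4.273095 = 38.457855.
floor(lambda*100)/100 = 38.45.

38.45


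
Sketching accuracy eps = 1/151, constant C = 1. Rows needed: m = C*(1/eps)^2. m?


1/eps = 151.
(1/eps)^2 = 22801.
m = 1*22801 = 22801.

22801


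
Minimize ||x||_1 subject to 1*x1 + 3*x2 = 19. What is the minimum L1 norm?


Axis intercepts:
  x1 = 19, x2 = 0: L1 = 19
  x1 = 0, x2 = 19/3: L1 = 19/3
x* = (0, 19/3)
||x*||_1 = 19/3.

19/3


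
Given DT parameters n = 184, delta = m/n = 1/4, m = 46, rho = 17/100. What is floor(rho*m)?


m = 1/4*184 = 46.
rho = 17/100.
rho*m = 17/100*46 = 7.82.
k = floor(7.82) = 7.

7


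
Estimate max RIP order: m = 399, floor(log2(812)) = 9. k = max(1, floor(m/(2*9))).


floor(log2(812)) = 9.
2*9 = 18.
m/(2*floor(log2(n))) = 399/18 ≈ 22.1667.
floor = 22.
k = max(1, 22) = 22.

22


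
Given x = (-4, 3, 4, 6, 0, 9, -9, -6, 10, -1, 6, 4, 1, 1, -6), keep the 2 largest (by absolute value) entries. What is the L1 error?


Sorted |x_i| descending: [10, 9, 9, 6, 6, 6, 6, 4, 4, 4, 3, 1, 1, 1, 0]
Keep top 2: [10, 9]
Tail entries: [9, 6, 6, 6, 6, 4, 4, 4, 3, 1, 1, 1, 0]
L1 error = sum of tail = 51.

51


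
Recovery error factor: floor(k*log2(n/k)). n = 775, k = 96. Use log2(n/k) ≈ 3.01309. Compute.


log2(n/k) = log2(775/96) ≈ 3.01309.
k*log2(n/k) ≈ 96*3.01309 = 289.25664.
floor(289.25664) = 289.

289


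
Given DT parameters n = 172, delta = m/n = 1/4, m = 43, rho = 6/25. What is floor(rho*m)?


m = 1/4*172 = 43.
rho = 6/25.
rho*m = 6/25*43 = 10.32.
k = floor(10.32) = 10.

10


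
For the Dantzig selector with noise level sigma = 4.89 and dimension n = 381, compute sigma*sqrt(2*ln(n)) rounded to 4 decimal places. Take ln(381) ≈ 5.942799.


ln(381) ≈ 5.942799.
2*ln(n) ≈ 11.885598.
sqrt(2*ln(n)) ≈ sqrt(11.885598) ≈ 3.44755.
threshold ≈ 4.89*3.44755 = 16.8585195 ≈ 16.8585.

16.8585


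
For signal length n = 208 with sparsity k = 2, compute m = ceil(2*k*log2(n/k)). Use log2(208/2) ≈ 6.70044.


log2(n/k) = log2(208/2) ≈ 6.70044.
2*k*log2(n/k) ≈ 2*2*6.70044 = 26.80176.
m = ceil(26.80176) = 27.

27


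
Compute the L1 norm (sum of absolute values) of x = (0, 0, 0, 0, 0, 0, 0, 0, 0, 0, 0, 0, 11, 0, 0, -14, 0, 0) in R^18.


Non-zero entries: [(12, 11), (15, -14)]
Absolute values: [11, 14]
||x||_1 = sum = 25.

25


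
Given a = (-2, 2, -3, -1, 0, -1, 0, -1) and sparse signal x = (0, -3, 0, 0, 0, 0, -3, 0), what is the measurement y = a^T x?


Non-zero terms: ['2*-3', '0*-3']
Products: [-6, 0]
y = sum = -6.

-6


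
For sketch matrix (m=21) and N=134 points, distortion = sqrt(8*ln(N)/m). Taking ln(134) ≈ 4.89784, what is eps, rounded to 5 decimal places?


ln(134) ≈ 4.89784.
8*ln(N)/m ≈ 8*4.89784/21 ≈ 1.86584381.
eps = sqrt(1.86584381) ≈ 1.3659589 ≈ 1.36596.

1.36596


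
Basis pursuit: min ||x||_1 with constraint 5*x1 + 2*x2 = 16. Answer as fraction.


Axis intercepts:
  x1 = 16/5, x2 = 0: L1 = 16/5
  x1 = 0, x2 = 8: L1 = 8
x* = (16/5, 0)
||x*||_1 = 16/5.

16/5


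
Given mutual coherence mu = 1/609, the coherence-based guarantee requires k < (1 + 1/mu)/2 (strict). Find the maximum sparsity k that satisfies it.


1/mu = 609.
1 + 1/mu = 610.
(1 + 1/mu)/2 = 305 is an integer and the inequality is strict, so k_max = 305 - 1 = 304.

304


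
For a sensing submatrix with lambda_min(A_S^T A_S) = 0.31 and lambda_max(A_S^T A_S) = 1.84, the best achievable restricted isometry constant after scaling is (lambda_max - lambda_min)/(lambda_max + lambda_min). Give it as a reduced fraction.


lambda_max - lambda_min = 1.84 - 0.31 = 1.53.
lambda_max + lambda_min = 1.84 + 0.31 = 2.15.
delta = 1.53/2.15 = 153/215.

153/215


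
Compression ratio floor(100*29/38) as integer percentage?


100*m/n = 100*29/38 ≈ 76.3158.
floor = 76.

76


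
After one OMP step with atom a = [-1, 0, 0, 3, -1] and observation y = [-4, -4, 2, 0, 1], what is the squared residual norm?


a^T a = 11.
a^T y = 3.
coeff = 3/11 = 3/11.
||r||^2 = 398/11.

398/11


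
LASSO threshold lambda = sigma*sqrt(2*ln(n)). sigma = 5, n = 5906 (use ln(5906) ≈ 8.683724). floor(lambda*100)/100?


ln(5906) ≈ 8.683724.
2*ln(n) ≈ 17.367448.
sqrt(2*ln(n)) ≈ sqrt(17.367448) ≈ 4.167427.
lambda ≈ 5*4.167427 = 20.837135.
floor(lambda*100)/100 = 20.83.

20.83


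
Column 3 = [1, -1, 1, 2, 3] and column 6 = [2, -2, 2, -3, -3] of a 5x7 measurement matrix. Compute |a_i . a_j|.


Inner product: 1*2 + -1*-2 + 1*2 + 2*-3 + 3*-3
Products: [2, 2, 2, -6, -9]
Sum = -9.
|dot| = 9.

9


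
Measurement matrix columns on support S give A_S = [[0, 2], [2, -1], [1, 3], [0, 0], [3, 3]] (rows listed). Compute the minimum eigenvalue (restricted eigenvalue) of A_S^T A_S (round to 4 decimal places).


A_S^T A_S = [[14, 10], [10, 23]].
trace = 37.
det = 222.
disc = trace^2 - 4*det = 1369 - 4*222 = 481.
sqrt(481) ≈ 21.931712.
lam_min = (37 - sqrt(481))/2 ≈ (37 - 21.931712)/2 = 7.534144 ≈ 7.5341.

7.5341


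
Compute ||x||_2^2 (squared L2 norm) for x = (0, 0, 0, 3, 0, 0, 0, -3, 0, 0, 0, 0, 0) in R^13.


Non-zero entries: [(3, 3), (7, -3)]
Squares: [9, 9]
||x||_2^2 = sum = 18.

18


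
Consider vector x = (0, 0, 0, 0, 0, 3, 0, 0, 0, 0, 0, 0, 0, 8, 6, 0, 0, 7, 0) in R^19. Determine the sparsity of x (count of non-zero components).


Non-zero positions: [5, 13, 14, 17].
Sparsity = 4.

4


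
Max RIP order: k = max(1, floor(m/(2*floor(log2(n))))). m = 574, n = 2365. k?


floor(log2(2365)) = 11.
2*11 = 22.
m/(2*floor(log2(n))) = 574/22 ≈ 26.0909.
floor = 26.
k = max(1, 26) = 26.

26


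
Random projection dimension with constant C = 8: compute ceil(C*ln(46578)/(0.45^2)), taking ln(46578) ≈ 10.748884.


ln(46578) ≈ 10.748884.
eps^2 = 0.45^2 = 0.2025.
C*ln(N)/eps^2 ≈ 8*10.748884/0.2025 ≈ 424.6473.
m = ceil(424.6473) = 425.

425


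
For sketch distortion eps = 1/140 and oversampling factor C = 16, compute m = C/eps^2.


1/eps = 140.
(1/eps)^2 = 19600.
m = 16*19600 = 313600.

313600


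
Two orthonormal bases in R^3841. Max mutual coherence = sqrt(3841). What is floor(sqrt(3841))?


61^2 = 3721 <= 3841 < 3844 = 62^2, so 61 <= sqrt(3841) < 62.
floor(sqrt(3841)) = 61.

61


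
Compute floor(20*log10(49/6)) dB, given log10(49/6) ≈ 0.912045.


||x||/||e|| = 49/6.
log10(49/6) ≈ 0.912045.
20*log10(||x||/||e||) ≈ 20*0.912045 = 18.2409.
floor(18.2409) = 18.

18


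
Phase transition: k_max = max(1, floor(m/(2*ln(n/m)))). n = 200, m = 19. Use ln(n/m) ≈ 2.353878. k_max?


n/m = 200/19.
ln(n/m) ≈ 2.353878.
2*ln(n/m) ≈ 4.707756.
m/(2*ln(n/m)) ≈ 19/4.707756 ≈ 4.0359.
floor = 4.
k_max = max(1, 4) = 4.

4


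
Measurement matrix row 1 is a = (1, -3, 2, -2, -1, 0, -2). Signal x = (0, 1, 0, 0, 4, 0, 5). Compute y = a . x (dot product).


Non-zero terms: ['-3*1', '-1*4', '-2*5']
Products: [-3, -4, -10]
y = sum = -17.

-17


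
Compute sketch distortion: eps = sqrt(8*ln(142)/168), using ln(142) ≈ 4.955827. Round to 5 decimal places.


ln(142) ≈ 4.955827.
8*ln(N)/m ≈ 8*4.955827/168 ≈ 0.23599176.
eps = sqrt(0.23599176) ≈ 0.4857898 ≈ 0.48579.

0.48579


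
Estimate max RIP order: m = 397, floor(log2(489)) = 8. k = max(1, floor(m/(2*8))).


floor(log2(489)) = 8.
2*8 = 16.
m/(2*floor(log2(n))) = 397/16 ≈ 24.8125.
floor = 24.
k = max(1, 24) = 24.

24


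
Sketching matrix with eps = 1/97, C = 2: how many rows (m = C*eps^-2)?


1/eps = 97.
(1/eps)^2 = 9409.
m = 2*9409 = 18818.

18818


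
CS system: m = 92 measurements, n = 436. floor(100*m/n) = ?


100*m/n = 100*92/436 ≈ 21.1009.
floor = 21.

21


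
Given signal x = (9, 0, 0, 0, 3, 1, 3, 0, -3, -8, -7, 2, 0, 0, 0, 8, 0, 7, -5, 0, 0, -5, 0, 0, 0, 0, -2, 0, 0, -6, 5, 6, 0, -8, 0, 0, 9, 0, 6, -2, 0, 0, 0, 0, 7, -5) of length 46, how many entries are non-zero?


Non-zero positions: [0, 4, 5, 6, 8, 9, 10, 11, 15, 17, 18, 21, 26, 29, 30, 31, 33, 36, 38, 39, 44, 45].
Sparsity = 22.

22
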